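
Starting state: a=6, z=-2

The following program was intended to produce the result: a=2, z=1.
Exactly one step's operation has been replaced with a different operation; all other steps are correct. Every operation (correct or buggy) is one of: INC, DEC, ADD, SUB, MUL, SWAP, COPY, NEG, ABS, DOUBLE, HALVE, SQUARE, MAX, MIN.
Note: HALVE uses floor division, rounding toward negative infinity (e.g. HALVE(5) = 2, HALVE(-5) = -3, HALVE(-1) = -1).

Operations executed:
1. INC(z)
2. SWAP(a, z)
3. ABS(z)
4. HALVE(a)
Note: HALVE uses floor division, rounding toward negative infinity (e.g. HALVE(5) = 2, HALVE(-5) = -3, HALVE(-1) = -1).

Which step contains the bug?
Step 2

Trace with buggy code:
Initial: a=6, z=-2
After step 1: a=6, z=-1
After step 2: a=-1, z=6
After step 3: a=-1, z=6
After step 4: a=-1, z=6
Actual final a=-1, z=6 ≠ expected a=2, z=1.
Step 2 is the only position where a single-operation replacement can produce the expected result.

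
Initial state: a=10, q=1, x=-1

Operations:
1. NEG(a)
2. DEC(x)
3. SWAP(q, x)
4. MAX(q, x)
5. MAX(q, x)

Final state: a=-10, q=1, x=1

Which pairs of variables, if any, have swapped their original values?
None

Comparing initial and final values:
a: 10 → -10
x: -1 → 1
q: 1 → 1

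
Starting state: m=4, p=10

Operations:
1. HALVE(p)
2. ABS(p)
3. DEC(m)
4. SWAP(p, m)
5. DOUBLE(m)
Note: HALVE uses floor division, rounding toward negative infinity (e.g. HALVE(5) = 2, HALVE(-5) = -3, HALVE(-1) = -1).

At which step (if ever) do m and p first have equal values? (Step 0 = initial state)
Never

m and p never become equal during execution.

Comparing values at each step:
Initial: m=4, p=10
After step 1: m=4, p=5
After step 2: m=4, p=5
After step 3: m=3, p=5
After step 4: m=5, p=3
After step 5: m=10, p=3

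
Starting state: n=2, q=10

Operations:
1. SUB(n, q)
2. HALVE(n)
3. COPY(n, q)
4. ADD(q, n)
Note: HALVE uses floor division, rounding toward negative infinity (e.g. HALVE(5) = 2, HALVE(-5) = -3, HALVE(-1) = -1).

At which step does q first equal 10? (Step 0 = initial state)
Step 0

Tracing q:
Initial: q = 10 ← first occurrence
After step 1: q = 10
After step 2: q = 10
After step 3: q = 10
After step 4: q = 20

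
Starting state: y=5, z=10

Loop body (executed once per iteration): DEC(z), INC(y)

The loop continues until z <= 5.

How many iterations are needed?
5

Tracing iterations:
Initial: y=5, z=10
After iteration 1: y=6, z=9
After iteration 2: y=7, z=8
After iteration 3: y=8, z=7
After iteration 4: y=9, z=6
After iteration 5: y=10, z=5
z <= 5 now holds, so the loop exits after 5 iterations.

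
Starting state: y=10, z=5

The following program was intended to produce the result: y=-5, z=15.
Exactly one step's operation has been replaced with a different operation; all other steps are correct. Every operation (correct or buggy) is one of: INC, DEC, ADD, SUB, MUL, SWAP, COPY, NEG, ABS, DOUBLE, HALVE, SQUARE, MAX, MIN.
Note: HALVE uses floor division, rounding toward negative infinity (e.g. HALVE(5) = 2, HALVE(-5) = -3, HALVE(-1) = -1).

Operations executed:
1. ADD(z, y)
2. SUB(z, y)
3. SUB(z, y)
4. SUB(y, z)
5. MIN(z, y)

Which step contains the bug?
Step 5

Trace with buggy code:
Initial: y=10, z=5
After step 1: y=10, z=15
After step 2: y=10, z=5
After step 3: y=10, z=-5
After step 4: y=15, z=-5
After step 5: y=15, z=-5
Actual final y=15, z=-5 ≠ expected y=-5, z=15.
Step 5 is the only position where a single-operation replacement can produce the expected result.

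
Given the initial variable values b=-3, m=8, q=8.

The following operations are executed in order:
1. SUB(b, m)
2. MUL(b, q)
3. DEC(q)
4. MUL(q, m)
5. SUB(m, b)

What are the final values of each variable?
{b: -88, m: 96, q: 56}

Step-by-step execution:
Initial: b=-3, m=8, q=8
After step 1 (SUB(b, m)): b=-11, m=8, q=8
After step 2 (MUL(b, q)): b=-88, m=8, q=8
After step 3 (DEC(q)): b=-88, m=8, q=7
After step 4 (MUL(q, m)): b=-88, m=8, q=56
After step 5 (SUB(m, b)): b=-88, m=96, q=56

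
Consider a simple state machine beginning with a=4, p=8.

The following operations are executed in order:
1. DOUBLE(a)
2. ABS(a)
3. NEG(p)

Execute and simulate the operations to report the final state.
{a: 8, p: -8}

Step-by-step execution:
Initial: a=4, p=8
After step 1 (DOUBLE(a)): a=8, p=8
After step 2 (ABS(a)): a=8, p=8
After step 3 (NEG(p)): a=8, p=-8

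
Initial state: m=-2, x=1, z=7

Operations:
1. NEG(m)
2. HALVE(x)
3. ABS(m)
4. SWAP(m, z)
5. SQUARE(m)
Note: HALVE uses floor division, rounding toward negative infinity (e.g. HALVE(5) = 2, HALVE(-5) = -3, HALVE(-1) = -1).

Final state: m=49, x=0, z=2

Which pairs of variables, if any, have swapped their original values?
None

Comparing initial and final values:
m: -2 → 49
x: 1 → 0
z: 7 → 2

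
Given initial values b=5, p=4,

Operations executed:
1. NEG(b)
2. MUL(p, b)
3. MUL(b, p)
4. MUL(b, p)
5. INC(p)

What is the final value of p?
p = -19

Tracing execution:
Step 1: NEG(b) → p = 4
Step 2: MUL(p, b) → p = -20
Step 3: MUL(b, p) → p = -20
Step 4: MUL(b, p) → p = -20
Step 5: INC(p) → p = -19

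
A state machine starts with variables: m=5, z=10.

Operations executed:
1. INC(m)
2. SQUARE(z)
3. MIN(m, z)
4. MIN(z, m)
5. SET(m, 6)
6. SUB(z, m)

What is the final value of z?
z = 0

Tracing execution:
Step 1: INC(m) → z = 10
Step 2: SQUARE(z) → z = 100
Step 3: MIN(m, z) → z = 100
Step 4: MIN(z, m) → z = 6
Step 5: SET(m, 6) → z = 6
Step 6: SUB(z, m) → z = 0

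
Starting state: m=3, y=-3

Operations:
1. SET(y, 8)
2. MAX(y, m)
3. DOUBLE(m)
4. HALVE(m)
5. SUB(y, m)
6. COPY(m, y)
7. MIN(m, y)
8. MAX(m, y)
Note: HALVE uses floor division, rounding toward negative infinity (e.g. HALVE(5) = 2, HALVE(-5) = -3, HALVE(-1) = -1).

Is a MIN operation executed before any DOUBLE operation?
No

First MIN: step 7
First DOUBLE: step 3
Since 7 > 3, DOUBLE comes first.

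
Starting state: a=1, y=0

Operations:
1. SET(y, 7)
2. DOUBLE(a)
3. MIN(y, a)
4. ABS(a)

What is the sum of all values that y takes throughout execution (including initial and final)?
18

Values of y at each step:
Initial: y = 0
After step 1: y = 7
After step 2: y = 7
After step 3: y = 2
After step 4: y = 2
Sum = 0 + 7 + 7 + 2 + 2 = 18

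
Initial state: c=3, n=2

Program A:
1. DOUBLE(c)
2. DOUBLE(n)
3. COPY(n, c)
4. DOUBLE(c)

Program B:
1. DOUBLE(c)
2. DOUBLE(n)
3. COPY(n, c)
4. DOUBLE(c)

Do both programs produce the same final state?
Yes

Program A final state: c=12, n=6
Program B final state: c=12, n=6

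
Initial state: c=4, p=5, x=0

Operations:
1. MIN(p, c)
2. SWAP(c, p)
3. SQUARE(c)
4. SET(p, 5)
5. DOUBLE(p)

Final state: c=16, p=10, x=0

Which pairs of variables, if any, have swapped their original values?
None

Comparing initial and final values:
x: 0 → 0
p: 5 → 10
c: 4 → 16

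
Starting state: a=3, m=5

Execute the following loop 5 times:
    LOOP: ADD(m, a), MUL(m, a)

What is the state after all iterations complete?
a=3, m=2304

Iteration trace:
Start: a=3, m=5
After iteration 1: a=3, m=24
After iteration 2: a=3, m=81
After iteration 3: a=3, m=252
After iteration 4: a=3, m=765
After iteration 5: a=3, m=2304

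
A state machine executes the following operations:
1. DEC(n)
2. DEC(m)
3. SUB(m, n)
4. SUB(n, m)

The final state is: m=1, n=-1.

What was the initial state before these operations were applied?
m=2, n=1

Working backwards:
Final state: m=1, n=-1
Before step 4 (SUB(n, m)): m=1, n=0
Before step 3 (SUB(m, n)): m=1, n=0
Before step 2 (DEC(m)): m=2, n=0
Before step 1 (DEC(n)): m=2, n=1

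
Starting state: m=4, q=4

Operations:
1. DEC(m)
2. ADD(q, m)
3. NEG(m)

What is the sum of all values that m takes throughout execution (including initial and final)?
7

Values of m at each step:
Initial: m = 4
After step 1: m = 3
After step 2: m = 3
After step 3: m = -3
Sum = 4 + 3 + 3 + -3 = 7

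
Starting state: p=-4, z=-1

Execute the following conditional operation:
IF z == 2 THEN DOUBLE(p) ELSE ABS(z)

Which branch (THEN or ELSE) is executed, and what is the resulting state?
Branch: ELSE, Final state: p=-4, z=1

Evaluating condition: z == 2
z = -1
Condition is False, so ELSE branch executes
After ABS(z): p=-4, z=1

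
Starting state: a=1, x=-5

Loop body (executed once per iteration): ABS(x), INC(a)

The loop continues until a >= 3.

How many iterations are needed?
2

Tracing iterations:
Initial: a=1, x=-5
After iteration 1: a=2, x=5
After iteration 2: a=3, x=5
a >= 3 now holds, so the loop exits after 2 iterations.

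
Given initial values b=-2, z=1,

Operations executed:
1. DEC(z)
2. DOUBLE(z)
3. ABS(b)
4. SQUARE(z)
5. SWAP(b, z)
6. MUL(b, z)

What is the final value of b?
b = 0

Tracing execution:
Step 1: DEC(z) → b = -2
Step 2: DOUBLE(z) → b = -2
Step 3: ABS(b) → b = 2
Step 4: SQUARE(z) → b = 2
Step 5: SWAP(b, z) → b = 0
Step 6: MUL(b, z) → b = 0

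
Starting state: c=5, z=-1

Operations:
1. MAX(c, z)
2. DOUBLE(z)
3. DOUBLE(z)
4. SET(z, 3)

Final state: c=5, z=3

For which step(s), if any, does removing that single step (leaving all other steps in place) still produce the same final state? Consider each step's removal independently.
Step(s) 1, 2, 3

Testing removal of each single step:
Without step 1: final = c=5, z=3 (same)
Without step 2: final = c=5, z=3 (same)
Without step 3: final = c=5, z=3 (same)
Without step 4: final = c=5, z=-4 (different)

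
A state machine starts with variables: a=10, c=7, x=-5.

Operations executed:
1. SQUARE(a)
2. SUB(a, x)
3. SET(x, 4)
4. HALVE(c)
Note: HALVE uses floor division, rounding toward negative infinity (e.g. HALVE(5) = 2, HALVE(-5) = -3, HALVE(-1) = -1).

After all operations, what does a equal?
a = 105

Tracing execution:
Step 1: SQUARE(a) → a = 100
Step 2: SUB(a, x) → a = 105
Step 3: SET(x, 4) → a = 105
Step 4: HALVE(c) → a = 105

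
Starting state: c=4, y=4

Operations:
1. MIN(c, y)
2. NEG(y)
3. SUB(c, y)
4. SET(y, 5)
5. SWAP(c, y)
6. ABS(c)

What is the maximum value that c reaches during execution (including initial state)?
8

Values of c at each step:
Initial: c = 4
After step 1: c = 4
After step 2: c = 4
After step 3: c = 8 ← maximum
After step 4: c = 8
After step 5: c = 5
After step 6: c = 5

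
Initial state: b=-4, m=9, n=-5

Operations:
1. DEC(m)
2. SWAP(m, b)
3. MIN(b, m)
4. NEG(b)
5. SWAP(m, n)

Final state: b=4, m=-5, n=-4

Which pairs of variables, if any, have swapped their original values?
None

Comparing initial and final values:
m: 9 → -5
b: -4 → 4
n: -5 → -4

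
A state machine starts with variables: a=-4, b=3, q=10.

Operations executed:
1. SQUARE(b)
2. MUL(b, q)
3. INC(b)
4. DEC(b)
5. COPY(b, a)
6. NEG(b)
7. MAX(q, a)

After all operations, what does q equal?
q = 10

Tracing execution:
Step 1: SQUARE(b) → q = 10
Step 2: MUL(b, q) → q = 10
Step 3: INC(b) → q = 10
Step 4: DEC(b) → q = 10
Step 5: COPY(b, a) → q = 10
Step 6: NEG(b) → q = 10
Step 7: MAX(q, a) → q = 10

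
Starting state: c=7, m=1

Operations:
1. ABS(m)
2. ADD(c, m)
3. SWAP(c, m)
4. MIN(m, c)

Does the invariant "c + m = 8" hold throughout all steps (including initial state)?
No, violated after step 2

The invariant is violated after step 2.

State at each step:
Initial: c=7, m=1
After step 1: c=7, m=1
After step 2: c=8, m=1
After step 3: c=1, m=8
After step 4: c=1, m=1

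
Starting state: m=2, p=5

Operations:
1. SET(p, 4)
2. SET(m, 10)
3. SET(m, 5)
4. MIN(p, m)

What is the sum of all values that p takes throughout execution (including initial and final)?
21

Values of p at each step:
Initial: p = 5
After step 1: p = 4
After step 2: p = 4
After step 3: p = 4
After step 4: p = 4
Sum = 5 + 4 + 4 + 4 + 4 = 21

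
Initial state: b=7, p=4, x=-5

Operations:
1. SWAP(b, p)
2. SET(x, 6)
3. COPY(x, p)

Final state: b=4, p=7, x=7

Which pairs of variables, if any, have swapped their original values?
(b, p)

Comparing initial and final values:
b: 7 → 4
p: 4 → 7
x: -5 → 7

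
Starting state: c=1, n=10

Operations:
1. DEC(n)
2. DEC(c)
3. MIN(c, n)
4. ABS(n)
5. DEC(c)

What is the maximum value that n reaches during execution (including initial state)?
10

Values of n at each step:
Initial: n = 10 ← maximum
After step 1: n = 9
After step 2: n = 9
After step 3: n = 9
After step 4: n = 9
After step 5: n = 9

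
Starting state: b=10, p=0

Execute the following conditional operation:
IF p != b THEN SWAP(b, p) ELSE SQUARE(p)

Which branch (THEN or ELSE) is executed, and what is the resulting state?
Branch: THEN, Final state: b=0, p=10

Evaluating condition: p != b
p = 0, b = 10
Condition is True, so THEN branch executes
After SWAP(b, p): b=0, p=10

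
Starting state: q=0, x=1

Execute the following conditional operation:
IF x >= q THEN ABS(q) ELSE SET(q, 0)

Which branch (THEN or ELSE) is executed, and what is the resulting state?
Branch: THEN, Final state: q=0, x=1

Evaluating condition: x >= q
x = 1, q = 0
Condition is True, so THEN branch executes
After ABS(q): q=0, x=1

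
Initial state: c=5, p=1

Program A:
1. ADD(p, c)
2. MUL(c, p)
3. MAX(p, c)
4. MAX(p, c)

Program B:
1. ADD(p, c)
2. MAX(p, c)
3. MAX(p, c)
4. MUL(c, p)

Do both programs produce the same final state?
No

Program A final state: c=30, p=30
Program B final state: c=30, p=6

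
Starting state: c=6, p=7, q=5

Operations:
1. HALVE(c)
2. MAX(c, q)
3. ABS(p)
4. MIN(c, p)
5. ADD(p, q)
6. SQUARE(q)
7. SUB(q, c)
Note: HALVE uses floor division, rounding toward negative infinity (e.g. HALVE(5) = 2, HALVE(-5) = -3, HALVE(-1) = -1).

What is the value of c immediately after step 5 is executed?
c = 5

Tracing c through execution:
Initial: c = 6
After step 1 (HALVE(c)): c = 3
After step 2 (MAX(c, q)): c = 5
After step 3 (ABS(p)): c = 5
After step 4 (MIN(c, p)): c = 5
After step 5 (ADD(p, q)): c = 5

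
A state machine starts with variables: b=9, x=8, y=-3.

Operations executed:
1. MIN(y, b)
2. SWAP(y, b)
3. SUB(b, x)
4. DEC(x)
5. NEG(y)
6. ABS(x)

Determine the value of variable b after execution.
b = -11

Tracing execution:
Step 1: MIN(y, b) → b = 9
Step 2: SWAP(y, b) → b = -3
Step 3: SUB(b, x) → b = -11
Step 4: DEC(x) → b = -11
Step 5: NEG(y) → b = -11
Step 6: ABS(x) → b = -11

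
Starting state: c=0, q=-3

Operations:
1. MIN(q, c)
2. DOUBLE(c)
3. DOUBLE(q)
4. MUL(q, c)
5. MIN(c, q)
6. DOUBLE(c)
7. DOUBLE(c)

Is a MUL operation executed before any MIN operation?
No

First MUL: step 4
First MIN: step 1
Since 4 > 1, MIN comes first.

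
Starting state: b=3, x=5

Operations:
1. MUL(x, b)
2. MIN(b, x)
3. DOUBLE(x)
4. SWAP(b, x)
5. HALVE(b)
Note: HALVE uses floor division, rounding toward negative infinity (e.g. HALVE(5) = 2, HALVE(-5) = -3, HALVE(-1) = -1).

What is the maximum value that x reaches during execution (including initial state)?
30

Values of x at each step:
Initial: x = 5
After step 1: x = 15
After step 2: x = 15
After step 3: x = 30 ← maximum
After step 4: x = 3
After step 5: x = 3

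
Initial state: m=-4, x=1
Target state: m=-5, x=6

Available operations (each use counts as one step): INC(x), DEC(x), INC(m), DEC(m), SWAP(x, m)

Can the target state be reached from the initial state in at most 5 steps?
No

The target state cannot be reached within 5 steps.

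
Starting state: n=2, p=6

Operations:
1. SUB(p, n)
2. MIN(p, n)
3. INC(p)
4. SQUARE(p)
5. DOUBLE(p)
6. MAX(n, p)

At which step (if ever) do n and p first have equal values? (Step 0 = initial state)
Step 2

n and p first become equal after step 2.

Comparing values at each step:
Initial: n=2, p=6
After step 1: n=2, p=4
After step 2: n=2, p=2 ← equal!
After step 3: n=2, p=3
After step 4: n=2, p=9
After step 5: n=2, p=18
After step 6: n=18, p=18 ← equal!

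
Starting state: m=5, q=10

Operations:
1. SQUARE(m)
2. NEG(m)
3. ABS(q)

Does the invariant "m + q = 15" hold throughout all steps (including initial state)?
No, violated after step 1

The invariant is violated after step 1.

State at each step:
Initial: m=5, q=10
After step 1: m=25, q=10
After step 2: m=-25, q=10
After step 3: m=-25, q=10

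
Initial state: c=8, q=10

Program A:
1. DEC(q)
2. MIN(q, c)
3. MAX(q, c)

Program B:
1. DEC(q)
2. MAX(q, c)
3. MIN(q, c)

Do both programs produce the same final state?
Yes

Program A final state: c=8, q=8
Program B final state: c=8, q=8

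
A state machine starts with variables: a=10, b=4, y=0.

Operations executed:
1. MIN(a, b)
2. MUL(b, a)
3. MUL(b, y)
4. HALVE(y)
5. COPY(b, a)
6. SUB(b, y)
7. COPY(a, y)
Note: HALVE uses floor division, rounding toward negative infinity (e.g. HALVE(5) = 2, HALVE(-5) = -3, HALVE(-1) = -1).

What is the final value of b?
b = 4

Tracing execution:
Step 1: MIN(a, b) → b = 4
Step 2: MUL(b, a) → b = 16
Step 3: MUL(b, y) → b = 0
Step 4: HALVE(y) → b = 0
Step 5: COPY(b, a) → b = 4
Step 6: SUB(b, y) → b = 4
Step 7: COPY(a, y) → b = 4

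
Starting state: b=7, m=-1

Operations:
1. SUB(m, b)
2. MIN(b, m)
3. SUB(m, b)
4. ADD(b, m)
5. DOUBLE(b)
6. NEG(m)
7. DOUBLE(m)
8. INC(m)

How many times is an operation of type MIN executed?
1

Counting MIN operations:
Step 2: MIN(b, m) ← MIN
Total: 1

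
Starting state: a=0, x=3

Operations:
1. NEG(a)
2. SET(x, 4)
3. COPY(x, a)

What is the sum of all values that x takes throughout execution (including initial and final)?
10

Values of x at each step:
Initial: x = 3
After step 1: x = 3
After step 2: x = 4
After step 3: x = 0
Sum = 3 + 3 + 4 + 0 = 10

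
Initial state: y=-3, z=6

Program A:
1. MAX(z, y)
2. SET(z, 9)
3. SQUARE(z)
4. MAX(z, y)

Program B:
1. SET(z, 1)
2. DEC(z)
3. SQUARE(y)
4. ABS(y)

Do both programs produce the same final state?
No

Program A final state: y=-3, z=81
Program B final state: y=9, z=0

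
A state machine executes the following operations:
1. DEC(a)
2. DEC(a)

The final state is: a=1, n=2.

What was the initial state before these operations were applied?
a=3, n=2

Working backwards:
Final state: a=1, n=2
Before step 2 (DEC(a)): a=2, n=2
Before step 1 (DEC(a)): a=3, n=2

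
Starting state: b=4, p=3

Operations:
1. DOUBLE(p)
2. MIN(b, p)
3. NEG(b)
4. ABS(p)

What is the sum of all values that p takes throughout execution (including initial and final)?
27

Values of p at each step:
Initial: p = 3
After step 1: p = 6
After step 2: p = 6
After step 3: p = 6
After step 4: p = 6
Sum = 3 + 6 + 6 + 6 + 6 = 27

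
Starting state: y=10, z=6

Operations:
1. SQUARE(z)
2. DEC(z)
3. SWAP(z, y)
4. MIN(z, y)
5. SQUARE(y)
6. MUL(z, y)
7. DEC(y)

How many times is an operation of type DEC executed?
2

Counting DEC operations:
Step 2: DEC(z) ← DEC
Step 7: DEC(y) ← DEC
Total: 2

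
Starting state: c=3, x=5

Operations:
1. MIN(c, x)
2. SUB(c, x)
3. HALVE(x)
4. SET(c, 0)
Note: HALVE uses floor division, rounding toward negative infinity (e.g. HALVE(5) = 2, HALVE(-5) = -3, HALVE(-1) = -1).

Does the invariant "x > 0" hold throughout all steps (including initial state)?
Yes

The invariant holds at every step.

State at each step:
Initial: c=3, x=5
After step 1: c=3, x=5
After step 2: c=-2, x=5
After step 3: c=-2, x=2
After step 4: c=0, x=2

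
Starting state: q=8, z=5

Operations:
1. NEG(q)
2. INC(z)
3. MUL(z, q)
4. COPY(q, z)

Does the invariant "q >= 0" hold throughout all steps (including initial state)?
No, violated after step 1

The invariant is violated after step 1.

State at each step:
Initial: q=8, z=5
After step 1: q=-8, z=5
After step 2: q=-8, z=6
After step 3: q=-8, z=-48
After step 4: q=-48, z=-48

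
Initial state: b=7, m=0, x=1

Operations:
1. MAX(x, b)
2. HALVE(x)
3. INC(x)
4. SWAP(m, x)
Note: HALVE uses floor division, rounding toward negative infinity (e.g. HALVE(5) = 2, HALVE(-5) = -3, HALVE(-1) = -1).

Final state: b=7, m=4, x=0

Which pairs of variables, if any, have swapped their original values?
None

Comparing initial and final values:
b: 7 → 7
m: 0 → 4
x: 1 → 0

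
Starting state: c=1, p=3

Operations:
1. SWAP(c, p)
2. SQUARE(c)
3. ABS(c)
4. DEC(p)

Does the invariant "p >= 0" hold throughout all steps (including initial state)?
Yes

The invariant holds at every step.

State at each step:
Initial: c=1, p=3
After step 1: c=3, p=1
After step 2: c=9, p=1
After step 3: c=9, p=1
After step 4: c=9, p=0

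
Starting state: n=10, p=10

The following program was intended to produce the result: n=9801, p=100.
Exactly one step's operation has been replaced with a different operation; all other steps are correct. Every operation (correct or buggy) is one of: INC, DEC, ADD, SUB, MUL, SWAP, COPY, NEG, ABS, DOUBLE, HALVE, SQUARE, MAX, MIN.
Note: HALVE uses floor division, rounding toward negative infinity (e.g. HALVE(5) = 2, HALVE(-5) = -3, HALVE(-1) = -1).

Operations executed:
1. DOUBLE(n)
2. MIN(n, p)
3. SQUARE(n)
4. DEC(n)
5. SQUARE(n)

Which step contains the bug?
Step 1

Trace with buggy code:
Initial: n=10, p=10
After step 1: n=20, p=10
After step 2: n=10, p=10
After step 3: n=100, p=10
After step 4: n=99, p=10
After step 5: n=9801, p=10
Actual final n=9801, p=10 ≠ expected n=9801, p=100.
Step 1 is the only position where a single-operation replacement can produce the expected result.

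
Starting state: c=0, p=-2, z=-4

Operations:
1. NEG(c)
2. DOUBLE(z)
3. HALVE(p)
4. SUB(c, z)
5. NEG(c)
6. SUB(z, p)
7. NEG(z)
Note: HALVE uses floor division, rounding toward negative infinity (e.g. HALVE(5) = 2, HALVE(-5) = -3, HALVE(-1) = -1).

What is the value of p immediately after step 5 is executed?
p = -1

Tracing p through execution:
Initial: p = -2
After step 1 (NEG(c)): p = -2
After step 2 (DOUBLE(z)): p = -2
After step 3 (HALVE(p)): p = -1
After step 4 (SUB(c, z)): p = -1
After step 5 (NEG(c)): p = -1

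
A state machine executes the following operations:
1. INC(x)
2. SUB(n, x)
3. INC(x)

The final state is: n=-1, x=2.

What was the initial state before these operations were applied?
n=0, x=0

Working backwards:
Final state: n=-1, x=2
Before step 3 (INC(x)): n=-1, x=1
Before step 2 (SUB(n, x)): n=0, x=1
Before step 1 (INC(x)): n=0, x=0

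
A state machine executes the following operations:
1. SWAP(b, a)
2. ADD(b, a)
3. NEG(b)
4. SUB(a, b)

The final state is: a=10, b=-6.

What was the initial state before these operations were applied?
a=2, b=4

Working backwards:
Final state: a=10, b=-6
Before step 4 (SUB(a, b)): a=4, b=-6
Before step 3 (NEG(b)): a=4, b=6
Before step 2 (ADD(b, a)): a=4, b=2
Before step 1 (SWAP(b, a)): a=2, b=4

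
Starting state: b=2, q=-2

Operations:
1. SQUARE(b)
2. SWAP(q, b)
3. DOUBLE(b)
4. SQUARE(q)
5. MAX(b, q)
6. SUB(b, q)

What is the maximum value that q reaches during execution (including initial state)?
16

Values of q at each step:
Initial: q = -2
After step 1: q = -2
After step 2: q = 4
After step 3: q = 4
After step 4: q = 16 ← maximum
After step 5: q = 16
After step 6: q = 16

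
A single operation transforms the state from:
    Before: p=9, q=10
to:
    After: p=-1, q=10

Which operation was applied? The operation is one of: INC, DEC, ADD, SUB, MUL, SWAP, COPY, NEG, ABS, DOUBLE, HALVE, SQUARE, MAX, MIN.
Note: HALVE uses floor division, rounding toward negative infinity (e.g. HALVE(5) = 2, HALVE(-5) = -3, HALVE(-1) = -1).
SUB(p, q)

Analyzing the change:
Before: p=9, q=10
After: p=-1, q=10
Variable p changed from 9 to -1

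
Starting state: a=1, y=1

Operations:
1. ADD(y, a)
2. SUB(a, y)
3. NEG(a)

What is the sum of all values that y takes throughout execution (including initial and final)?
7

Values of y at each step:
Initial: y = 1
After step 1: y = 2
After step 2: y = 2
After step 3: y = 2
Sum = 1 + 2 + 2 + 2 = 7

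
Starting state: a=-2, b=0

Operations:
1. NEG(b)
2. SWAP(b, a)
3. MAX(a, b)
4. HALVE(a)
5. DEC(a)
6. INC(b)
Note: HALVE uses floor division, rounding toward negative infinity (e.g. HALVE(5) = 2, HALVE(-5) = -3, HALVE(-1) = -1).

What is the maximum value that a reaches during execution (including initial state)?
0

Values of a at each step:
Initial: a = -2
After step 1: a = -2
After step 2: a = 0 ← maximum
After step 3: a = 0
After step 4: a = 0
After step 5: a = -1
After step 6: a = -1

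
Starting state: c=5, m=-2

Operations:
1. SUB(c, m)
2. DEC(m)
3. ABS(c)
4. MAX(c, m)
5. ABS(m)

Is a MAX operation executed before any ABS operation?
No

First MAX: step 4
First ABS: step 3
Since 4 > 3, ABS comes first.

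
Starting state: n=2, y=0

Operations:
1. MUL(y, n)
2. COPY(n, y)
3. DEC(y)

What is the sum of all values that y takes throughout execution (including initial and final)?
-1

Values of y at each step:
Initial: y = 0
After step 1: y = 0
After step 2: y = 0
After step 3: y = -1
Sum = 0 + 0 + 0 + -1 = -1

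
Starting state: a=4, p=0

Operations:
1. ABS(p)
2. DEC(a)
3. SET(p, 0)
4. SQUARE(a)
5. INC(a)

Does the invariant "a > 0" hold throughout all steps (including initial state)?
Yes

The invariant holds at every step.

State at each step:
Initial: a=4, p=0
After step 1: a=4, p=0
After step 2: a=3, p=0
After step 3: a=3, p=0
After step 4: a=9, p=0
After step 5: a=10, p=0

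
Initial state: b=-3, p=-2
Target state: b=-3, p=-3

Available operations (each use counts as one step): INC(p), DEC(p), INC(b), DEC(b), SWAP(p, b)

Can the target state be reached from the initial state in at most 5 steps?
Yes

Path (1 step): DEC(p)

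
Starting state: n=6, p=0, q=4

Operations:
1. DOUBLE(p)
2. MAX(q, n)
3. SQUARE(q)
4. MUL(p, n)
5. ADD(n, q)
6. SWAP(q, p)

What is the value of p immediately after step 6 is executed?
p = 36

Tracing p through execution:
Initial: p = 0
After step 1 (DOUBLE(p)): p = 0
After step 2 (MAX(q, n)): p = 0
After step 3 (SQUARE(q)): p = 0
After step 4 (MUL(p, n)): p = 0
After step 5 (ADD(n, q)): p = 0
After step 6 (SWAP(q, p)): p = 36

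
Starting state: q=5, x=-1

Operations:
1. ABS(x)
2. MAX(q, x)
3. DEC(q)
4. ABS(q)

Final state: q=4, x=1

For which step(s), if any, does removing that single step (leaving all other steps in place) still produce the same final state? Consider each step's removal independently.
Step(s) 2, 4

Testing removal of each single step:
Without step 1: final = q=4, x=-1 (different)
Without step 2: final = q=4, x=1 (same)
Without step 3: final = q=5, x=1 (different)
Without step 4: final = q=4, x=1 (same)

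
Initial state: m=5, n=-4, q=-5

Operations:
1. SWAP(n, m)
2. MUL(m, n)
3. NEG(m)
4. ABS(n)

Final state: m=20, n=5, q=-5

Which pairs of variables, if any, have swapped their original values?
None

Comparing initial and final values:
n: -4 → 5
q: -5 → -5
m: 5 → 20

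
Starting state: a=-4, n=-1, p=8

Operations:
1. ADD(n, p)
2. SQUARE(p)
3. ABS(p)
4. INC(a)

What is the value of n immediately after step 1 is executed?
n = 7

Tracing n through execution:
Initial: n = -1
After step 1 (ADD(n, p)): n = 7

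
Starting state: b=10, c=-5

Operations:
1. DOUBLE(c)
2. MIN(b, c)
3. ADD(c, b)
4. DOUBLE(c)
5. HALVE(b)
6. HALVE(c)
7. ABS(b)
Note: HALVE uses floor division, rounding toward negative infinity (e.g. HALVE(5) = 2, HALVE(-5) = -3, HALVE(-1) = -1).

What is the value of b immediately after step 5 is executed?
b = -5

Tracing b through execution:
Initial: b = 10
After step 1 (DOUBLE(c)): b = 10
After step 2 (MIN(b, c)): b = -10
After step 3 (ADD(c, b)): b = -10
After step 4 (DOUBLE(c)): b = -10
After step 5 (HALVE(b)): b = -5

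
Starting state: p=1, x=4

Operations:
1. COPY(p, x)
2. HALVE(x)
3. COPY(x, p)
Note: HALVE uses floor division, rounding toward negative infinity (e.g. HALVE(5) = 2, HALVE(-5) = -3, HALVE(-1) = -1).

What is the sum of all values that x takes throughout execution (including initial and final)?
14

Values of x at each step:
Initial: x = 4
After step 1: x = 4
After step 2: x = 2
After step 3: x = 4
Sum = 4 + 4 + 2 + 4 = 14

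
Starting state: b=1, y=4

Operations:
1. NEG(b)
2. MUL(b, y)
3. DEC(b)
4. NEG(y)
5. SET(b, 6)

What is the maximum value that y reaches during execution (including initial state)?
4

Values of y at each step:
Initial: y = 4 ← maximum
After step 1: y = 4
After step 2: y = 4
After step 3: y = 4
After step 4: y = -4
After step 5: y = -4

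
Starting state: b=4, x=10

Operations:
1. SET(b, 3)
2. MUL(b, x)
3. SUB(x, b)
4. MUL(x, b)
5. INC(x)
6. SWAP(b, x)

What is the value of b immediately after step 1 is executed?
b = 3

Tracing b through execution:
Initial: b = 4
After step 1 (SET(b, 3)): b = 3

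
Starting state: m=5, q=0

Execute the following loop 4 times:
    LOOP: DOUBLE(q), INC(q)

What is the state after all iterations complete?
m=5, q=15

Iteration trace:
Start: m=5, q=0
After iteration 1: m=5, q=1
After iteration 2: m=5, q=3
After iteration 3: m=5, q=7
After iteration 4: m=5, q=15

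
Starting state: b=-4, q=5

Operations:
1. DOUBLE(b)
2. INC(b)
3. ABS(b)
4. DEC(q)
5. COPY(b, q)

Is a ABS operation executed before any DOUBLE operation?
No

First ABS: step 3
First DOUBLE: step 1
Since 3 > 1, DOUBLE comes first.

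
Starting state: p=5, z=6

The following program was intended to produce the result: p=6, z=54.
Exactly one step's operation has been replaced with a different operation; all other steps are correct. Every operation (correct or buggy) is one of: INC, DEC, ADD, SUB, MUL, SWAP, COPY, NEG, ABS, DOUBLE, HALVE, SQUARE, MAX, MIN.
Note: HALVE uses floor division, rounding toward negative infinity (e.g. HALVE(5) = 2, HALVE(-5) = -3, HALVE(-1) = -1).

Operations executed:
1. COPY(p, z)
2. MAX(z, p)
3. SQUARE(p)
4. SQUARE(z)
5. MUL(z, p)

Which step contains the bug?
Step 3

Trace with buggy code:
Initial: p=5, z=6
After step 1: p=6, z=6
After step 2: p=6, z=6
After step 3: p=36, z=6
After step 4: p=36, z=36
After step 5: p=36, z=1296
Actual final p=36, z=1296 ≠ expected p=6, z=54.
Step 3 is the only position where a single-operation replacement can produce the expected result.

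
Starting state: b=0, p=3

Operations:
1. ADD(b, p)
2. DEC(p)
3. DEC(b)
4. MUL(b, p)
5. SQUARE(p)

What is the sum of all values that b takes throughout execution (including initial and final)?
16

Values of b at each step:
Initial: b = 0
After step 1: b = 3
After step 2: b = 3
After step 3: b = 2
After step 4: b = 4
After step 5: b = 4
Sum = 0 + 3 + 3 + 2 + 4 + 4 = 16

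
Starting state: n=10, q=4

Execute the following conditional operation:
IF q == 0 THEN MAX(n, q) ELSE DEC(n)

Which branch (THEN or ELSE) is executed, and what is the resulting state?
Branch: ELSE, Final state: n=9, q=4

Evaluating condition: q == 0
q = 4
Condition is False, so ELSE branch executes
After DEC(n): n=9, q=4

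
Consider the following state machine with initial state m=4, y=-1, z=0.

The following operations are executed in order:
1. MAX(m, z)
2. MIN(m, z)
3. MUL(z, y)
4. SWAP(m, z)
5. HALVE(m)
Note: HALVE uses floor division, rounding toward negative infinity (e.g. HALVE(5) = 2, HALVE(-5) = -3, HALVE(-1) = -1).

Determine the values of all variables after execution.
{m: 0, y: -1, z: 0}

Step-by-step execution:
Initial: m=4, y=-1, z=0
After step 1 (MAX(m, z)): m=4, y=-1, z=0
After step 2 (MIN(m, z)): m=0, y=-1, z=0
After step 3 (MUL(z, y)): m=0, y=-1, z=0
After step 4 (SWAP(m, z)): m=0, y=-1, z=0
After step 5 (HALVE(m)): m=0, y=-1, z=0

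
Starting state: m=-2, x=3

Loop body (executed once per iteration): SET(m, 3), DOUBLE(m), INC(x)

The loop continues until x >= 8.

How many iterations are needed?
5

Tracing iterations:
Initial: m=-2, x=3
After iteration 1: m=6, x=4
After iteration 2: m=6, x=5
After iteration 3: m=6, x=6
After iteration 4: m=6, x=7
After iteration 5: m=6, x=8
x >= 8 now holds, so the loop exits after 5 iterations.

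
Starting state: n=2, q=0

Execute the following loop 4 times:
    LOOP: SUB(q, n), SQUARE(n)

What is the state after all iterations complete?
n=65536, q=-278

Iteration trace:
Start: n=2, q=0
After iteration 1: n=4, q=-2
After iteration 2: n=16, q=-6
After iteration 3: n=256, q=-22
After iteration 4: n=65536, q=-278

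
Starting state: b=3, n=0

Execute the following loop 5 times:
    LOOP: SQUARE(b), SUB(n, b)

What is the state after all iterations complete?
b=1853020188851841, n=-1853020231905213

Iteration trace:
Start: b=3, n=0
After iteration 1: b=9, n=-9
After iteration 2: b=81, n=-90
After iteration 3: b=6561, n=-6651
After iteration 4: b=43046721, n=-43053372
After iteration 5: b=1853020188851841, n=-1853020231905213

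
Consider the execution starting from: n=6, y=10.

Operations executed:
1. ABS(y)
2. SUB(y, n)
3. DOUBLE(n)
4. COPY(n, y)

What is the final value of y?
y = 4

Tracing execution:
Step 1: ABS(y) → y = 10
Step 2: SUB(y, n) → y = 4
Step 3: DOUBLE(n) → y = 4
Step 4: COPY(n, y) → y = 4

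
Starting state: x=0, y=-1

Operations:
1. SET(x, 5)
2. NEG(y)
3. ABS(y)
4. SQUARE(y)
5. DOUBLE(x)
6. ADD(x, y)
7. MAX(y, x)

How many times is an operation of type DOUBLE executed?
1

Counting DOUBLE operations:
Step 5: DOUBLE(x) ← DOUBLE
Total: 1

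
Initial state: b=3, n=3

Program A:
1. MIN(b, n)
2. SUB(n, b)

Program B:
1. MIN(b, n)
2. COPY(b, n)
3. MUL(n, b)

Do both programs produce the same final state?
No

Program A final state: b=3, n=0
Program B final state: b=3, n=9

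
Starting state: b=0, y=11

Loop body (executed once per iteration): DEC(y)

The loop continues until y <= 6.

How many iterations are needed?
5

Tracing iterations:
Initial: b=0, y=11
After iteration 1: b=0, y=10
After iteration 2: b=0, y=9
After iteration 3: b=0, y=8
After iteration 4: b=0, y=7
After iteration 5: b=0, y=6
y <= 6 now holds, so the loop exits after 5 iterations.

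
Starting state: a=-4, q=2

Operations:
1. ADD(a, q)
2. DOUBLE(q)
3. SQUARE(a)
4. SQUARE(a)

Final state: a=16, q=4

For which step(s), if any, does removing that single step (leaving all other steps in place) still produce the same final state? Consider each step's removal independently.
None - removing any single step changes the final result

Testing removal of each single step:
Without step 1: final = a=256, q=4 (different)
Without step 2: final = a=16, q=2 (different)
Without step 3: final = a=4, q=4 (different)
Without step 4: final = a=4, q=4 (different)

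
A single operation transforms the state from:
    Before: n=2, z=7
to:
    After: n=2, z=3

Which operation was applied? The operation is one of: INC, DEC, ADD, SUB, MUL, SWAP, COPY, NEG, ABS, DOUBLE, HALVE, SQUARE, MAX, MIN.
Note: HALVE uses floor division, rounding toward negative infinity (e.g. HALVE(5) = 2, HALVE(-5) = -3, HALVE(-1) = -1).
HALVE(z)

Analyzing the change:
Before: n=2, z=7
After: n=2, z=3
Variable z changed from 7 to 3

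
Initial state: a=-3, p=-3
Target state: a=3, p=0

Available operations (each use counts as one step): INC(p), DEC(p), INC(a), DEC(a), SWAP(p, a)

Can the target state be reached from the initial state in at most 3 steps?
No

The target state cannot be reached within 3 steps.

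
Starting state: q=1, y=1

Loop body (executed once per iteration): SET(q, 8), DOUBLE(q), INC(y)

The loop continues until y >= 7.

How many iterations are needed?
6

Tracing iterations:
Initial: q=1, y=1
After iteration 1: q=16, y=2
After iteration 2: q=16, y=3
After iteration 3: q=16, y=4
After iteration 4: q=16, y=5
After iteration 5: q=16, y=6
After iteration 6: q=16, y=7
y >= 7 now holds, so the loop exits after 6 iterations.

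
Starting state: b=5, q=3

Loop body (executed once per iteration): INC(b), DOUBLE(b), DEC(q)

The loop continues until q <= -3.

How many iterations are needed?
6

Tracing iterations:
Initial: b=5, q=3
After iteration 1: b=12, q=2
After iteration 2: b=26, q=1
After iteration 3: b=54, q=0
After iteration 4: b=110, q=-1
After iteration 5: b=222, q=-2
After iteration 6: b=446, q=-3
q <= -3 now holds, so the loop exits after 6 iterations.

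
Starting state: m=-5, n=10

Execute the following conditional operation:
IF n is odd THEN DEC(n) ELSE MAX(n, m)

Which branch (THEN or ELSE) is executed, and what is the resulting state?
Branch: ELSE, Final state: m=-5, n=10

Evaluating condition: n is odd
Condition is False, so ELSE branch executes
After MAX(n, m): m=-5, n=10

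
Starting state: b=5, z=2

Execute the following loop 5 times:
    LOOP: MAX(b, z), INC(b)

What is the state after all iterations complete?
b=10, z=2

Iteration trace:
Start: b=5, z=2
After iteration 1: b=6, z=2
After iteration 2: b=7, z=2
After iteration 3: b=8, z=2
After iteration 4: b=9, z=2
After iteration 5: b=10, z=2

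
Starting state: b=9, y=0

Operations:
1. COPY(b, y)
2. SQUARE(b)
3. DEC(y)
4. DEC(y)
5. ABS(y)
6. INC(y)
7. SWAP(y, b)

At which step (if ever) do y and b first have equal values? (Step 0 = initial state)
Step 1

y and b first become equal after step 1.

Comparing values at each step:
Initial: y=0, b=9
After step 1: y=0, b=0 ← equal!
After step 2: y=0, b=0 ← equal!
After step 3: y=-1, b=0
After step 4: y=-2, b=0
After step 5: y=2, b=0
After step 6: y=3, b=0
After step 7: y=0, b=3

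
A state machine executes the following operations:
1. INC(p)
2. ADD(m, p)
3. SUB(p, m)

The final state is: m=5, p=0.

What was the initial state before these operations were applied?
m=0, p=4

Working backwards:
Final state: m=5, p=0
Before step 3 (SUB(p, m)): m=5, p=5
Before step 2 (ADD(m, p)): m=0, p=5
Before step 1 (INC(p)): m=0, p=4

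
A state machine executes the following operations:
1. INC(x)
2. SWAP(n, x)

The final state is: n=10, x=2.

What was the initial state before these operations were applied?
n=2, x=9

Working backwards:
Final state: n=10, x=2
Before step 2 (SWAP(n, x)): n=2, x=10
Before step 1 (INC(x)): n=2, x=9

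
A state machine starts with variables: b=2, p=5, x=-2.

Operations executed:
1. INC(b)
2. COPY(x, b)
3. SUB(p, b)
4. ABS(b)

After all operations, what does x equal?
x = 3

Tracing execution:
Step 1: INC(b) → x = -2
Step 2: COPY(x, b) → x = 3
Step 3: SUB(p, b) → x = 3
Step 4: ABS(b) → x = 3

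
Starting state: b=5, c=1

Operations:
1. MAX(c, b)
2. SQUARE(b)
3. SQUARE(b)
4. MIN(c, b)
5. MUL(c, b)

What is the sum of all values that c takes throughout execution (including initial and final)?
3146

Values of c at each step:
Initial: c = 1
After step 1: c = 5
After step 2: c = 5
After step 3: c = 5
After step 4: c = 5
After step 5: c = 3125
Sum = 1 + 5 + 5 + 5 + 5 + 3125 = 3146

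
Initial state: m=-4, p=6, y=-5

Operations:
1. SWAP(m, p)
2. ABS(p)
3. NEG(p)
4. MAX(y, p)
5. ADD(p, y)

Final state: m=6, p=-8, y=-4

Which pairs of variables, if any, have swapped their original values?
None

Comparing initial and final values:
m: -4 → 6
y: -5 → -4
p: 6 → -8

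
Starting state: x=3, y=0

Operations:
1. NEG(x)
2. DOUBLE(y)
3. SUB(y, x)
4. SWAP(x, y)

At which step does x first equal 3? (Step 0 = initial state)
Step 0

Tracing x:
Initial: x = 3 ← first occurrence
After step 1: x = -3
After step 2: x = -3
After step 3: x = -3
After step 4: x = 3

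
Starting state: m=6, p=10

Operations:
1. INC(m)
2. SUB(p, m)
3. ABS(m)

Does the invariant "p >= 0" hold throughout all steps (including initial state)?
Yes

The invariant holds at every step.

State at each step:
Initial: m=6, p=10
After step 1: m=7, p=10
After step 2: m=7, p=3
After step 3: m=7, p=3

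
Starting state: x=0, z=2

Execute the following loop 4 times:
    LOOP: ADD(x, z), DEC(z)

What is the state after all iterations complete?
x=2, z=-2

Iteration trace:
Start: x=0, z=2
After iteration 1: x=2, z=1
After iteration 2: x=3, z=0
After iteration 3: x=3, z=-1
After iteration 4: x=2, z=-2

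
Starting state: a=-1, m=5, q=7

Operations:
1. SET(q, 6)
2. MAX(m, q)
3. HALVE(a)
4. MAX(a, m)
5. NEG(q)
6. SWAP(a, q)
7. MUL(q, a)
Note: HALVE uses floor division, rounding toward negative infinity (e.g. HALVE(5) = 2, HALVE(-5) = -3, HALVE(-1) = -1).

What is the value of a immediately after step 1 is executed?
a = -1

Tracing a through execution:
Initial: a = -1
After step 1 (SET(q, 6)): a = -1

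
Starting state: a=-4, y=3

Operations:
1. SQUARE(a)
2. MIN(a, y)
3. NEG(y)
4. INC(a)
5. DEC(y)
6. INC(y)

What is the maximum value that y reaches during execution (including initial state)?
3

Values of y at each step:
Initial: y = 3 ← maximum
After step 1: y = 3
After step 2: y = 3
After step 3: y = -3
After step 4: y = -3
After step 5: y = -4
After step 6: y = -3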